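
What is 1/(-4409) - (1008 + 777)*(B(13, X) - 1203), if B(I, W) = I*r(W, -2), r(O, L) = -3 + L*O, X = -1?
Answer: 9569999039/4409 ≈ 2.1706e+6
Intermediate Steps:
B(I, W) = I*(-3 - 2*W)
1/(-4409) - (1008 + 777)*(B(13, X) - 1203) = 1/(-4409) - (1008 + 777)*(-1*13*(3 + 2*(-1)) - 1203) = -1/4409 - 1785*(-1*13*(3 - 2) - 1203) = -1/4409 - 1785*(-1*13*1 - 1203) = -1/4409 - 1785*(-13 - 1203) = -1/4409 - 1785*(-1216) = -1/4409 - 1*(-2170560) = -1/4409 + 2170560 = 9569999039/4409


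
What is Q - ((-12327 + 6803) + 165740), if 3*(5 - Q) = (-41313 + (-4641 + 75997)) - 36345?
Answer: -474331/3 ≈ -1.5811e+5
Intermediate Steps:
Q = 6317/3 (Q = 5 - ((-41313 + (-4641 + 75997)) - 36345)/3 = 5 - ((-41313 + 71356) - 36345)/3 = 5 - (30043 - 36345)/3 = 5 - ⅓*(-6302) = 5 + 6302/3 = 6317/3 ≈ 2105.7)
Q - ((-12327 + 6803) + 165740) = 6317/3 - ((-12327 + 6803) + 165740) = 6317/3 - (-5524 + 165740) = 6317/3 - 1*160216 = 6317/3 - 160216 = -474331/3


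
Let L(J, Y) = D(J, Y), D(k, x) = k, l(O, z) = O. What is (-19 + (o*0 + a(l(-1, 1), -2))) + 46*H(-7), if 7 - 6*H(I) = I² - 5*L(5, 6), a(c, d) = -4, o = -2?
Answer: -460/3 ≈ -153.33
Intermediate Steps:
L(J, Y) = J
H(I) = 16/3 - I²/6 (H(I) = 7/6 - (I² - 5*5)/6 = 7/6 - (I² - 25)/6 = 7/6 - (-25 + I²)/6 = 7/6 + (25/6 - I²/6) = 16/3 - I²/6)
(-19 + (o*0 + a(l(-1, 1), -2))) + 46*H(-7) = (-19 + (-2*0 - 4)) + 46*(16/3 - ⅙*(-7)²) = (-19 + (0 - 4)) + 46*(16/3 - ⅙*49) = (-19 - 4) + 46*(16/3 - 49/6) = -23 + 46*(-17/6) = -23 - 391/3 = -460/3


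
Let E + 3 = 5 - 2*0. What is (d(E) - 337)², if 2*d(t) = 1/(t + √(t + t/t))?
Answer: 451587/4 + 336*√3 ≈ 1.1348e+5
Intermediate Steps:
E = 2 (E = -3 + (5 - 2*0) = -3 + (5 + 0) = -3 + 5 = 2)
d(t) = 1/(2*(t + √(1 + t))) (d(t) = 1/(2*(t + √(t + t/t))) = 1/(2*(t + √(t + 1))) = 1/(2*(t + √(1 + t))))
(d(E) - 337)² = (1/(2*(2 + √(1 + 2))) - 337)² = (1/(2*(2 + √3)) - 337)² = (-337 + 1/(2*(2 + √3)))²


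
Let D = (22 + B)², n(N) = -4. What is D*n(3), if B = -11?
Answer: -484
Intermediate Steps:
D = 121 (D = (22 - 11)² = 11² = 121)
D*n(3) = 121*(-4) = -484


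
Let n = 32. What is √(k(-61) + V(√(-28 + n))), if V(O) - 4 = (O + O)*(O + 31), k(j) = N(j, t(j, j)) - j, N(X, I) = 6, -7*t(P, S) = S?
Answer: √203 ≈ 14.248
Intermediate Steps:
t(P, S) = -S/7
k(j) = 6 - j
V(O) = 4 + 2*O*(31 + O) (V(O) = 4 + (O + O)*(O + 31) = 4 + (2*O)*(31 + O) = 4 + 2*O*(31 + O))
√(k(-61) + V(√(-28 + n))) = √((6 - 1*(-61)) + (4 + 2*(√(-28 + 32))² + 62*√(-28 + 32))) = √((6 + 61) + (4 + 2*(√4)² + 62*√4)) = √(67 + (4 + 2*2² + 62*2)) = √(67 + (4 + 2*4 + 124)) = √(67 + (4 + 8 + 124)) = √(67 + 136) = √203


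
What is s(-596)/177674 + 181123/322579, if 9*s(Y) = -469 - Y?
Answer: 289668598651/515825111214 ≈ 0.56156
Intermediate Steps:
s(Y) = -469/9 - Y/9 (s(Y) = (-469 - Y)/9 = -469/9 - Y/9)
s(-596)/177674 + 181123/322579 = (-469/9 - ⅑*(-596))/177674 + 181123/322579 = (-469/9 + 596/9)*(1/177674) + 181123*(1/322579) = (127/9)*(1/177674) + 181123/322579 = 127/1599066 + 181123/322579 = 289668598651/515825111214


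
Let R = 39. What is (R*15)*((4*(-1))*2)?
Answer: -4680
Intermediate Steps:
(R*15)*((4*(-1))*2) = (39*15)*((4*(-1))*2) = 585*(-4*2) = 585*(-8) = -4680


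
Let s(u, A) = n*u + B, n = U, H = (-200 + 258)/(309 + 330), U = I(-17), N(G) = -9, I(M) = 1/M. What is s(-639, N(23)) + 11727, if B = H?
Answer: 127799708/10863 ≈ 11765.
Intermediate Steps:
U = -1/17 (U = 1/(-17) = -1/17 ≈ -0.058824)
H = 58/639 ≈ 0.090767
n = -1/17 ≈ -0.058824
B = 58/639 ≈ 0.090767
s(u, A) = 58/639 - u/17 (s(u, A) = -u/17 + 58/639 = 58/639 - u/17)
s(-639, N(23)) + 11727 = (58/639 - 1/17*(-639)) + 11727 = (58/639 + 639/17) + 11727 = 409307/10863 + 11727 = 127799708/10863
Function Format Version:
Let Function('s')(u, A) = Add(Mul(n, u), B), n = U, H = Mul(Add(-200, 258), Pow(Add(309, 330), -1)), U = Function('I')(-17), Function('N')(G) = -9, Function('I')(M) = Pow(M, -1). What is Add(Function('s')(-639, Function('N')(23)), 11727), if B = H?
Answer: Rational(127799708, 10863) ≈ 11765.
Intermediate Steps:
U = Rational(-1, 17) (U = Pow(-17, -1) = Rational(-1, 17) ≈ -0.058824)
H = Rational(58, 639) (H = Mul(58, Pow(639, -1)) = Mul(58, Rational(1, 639)) = Rational(58, 639) ≈ 0.090767)
n = Rational(-1, 17) ≈ -0.058824
B = Rational(58, 639) ≈ 0.090767
Function('s')(u, A) = Add(Rational(58, 639), Mul(Rational(-1, 17), u)) (Function('s')(u, A) = Add(Mul(Rational(-1, 17), u), Rational(58, 639)) = Add(Rational(58, 639), Mul(Rational(-1, 17), u)))
Add(Function('s')(-639, Function('N')(23)), 11727) = Add(Add(Rational(58, 639), Mul(Rational(-1, 17), -639)), 11727) = Add(Add(Rational(58, 639), Rational(639, 17)), 11727) = Add(Rational(409307, 10863), 11727) = Rational(127799708, 10863)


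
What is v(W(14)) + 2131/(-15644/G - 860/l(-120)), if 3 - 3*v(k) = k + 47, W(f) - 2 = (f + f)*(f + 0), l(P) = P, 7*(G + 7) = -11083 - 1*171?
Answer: -22369084/1143077 ≈ -19.569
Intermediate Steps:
G = -11303/7 (G = -7 + (-11083 - 1*171)/7 = -7 + (-11083 - 171)/7 = -7 + (⅐)*(-11254) = -7 - 11254/7 = -11303/7 ≈ -1614.7)
W(f) = 2 + 2*f² (W(f) = 2 + (f + f)*(f + 0) = 2 + (2*f)*f = 2 + 2*f²)
v(k) = -44/3 - k/3 (v(k) = 1 - (k + 47)/3 = 1 - (47 + k)/3 = 1 + (-47/3 - k/3) = -44/3 - k/3)
v(W(14)) + 2131/(-15644/G - 860/l(-120)) = (-44/3 - (2 + 2*14²)/3) + 2131/(-15644/(-11303/7) - 860/(-120)) = (-44/3 - (2 + 2*196)/3) + 2131/(-15644*(-7/11303) - 860*(-1/120)) = (-44/3 - (2 + 392)/3) + 2131/(109508/11303 + 43/6) = (-44/3 - ⅓*394) + 2131/(1143077/67818) = (-44/3 - 394/3) + 2131*(67818/1143077) = -146 + 144520158/1143077 = -22369084/1143077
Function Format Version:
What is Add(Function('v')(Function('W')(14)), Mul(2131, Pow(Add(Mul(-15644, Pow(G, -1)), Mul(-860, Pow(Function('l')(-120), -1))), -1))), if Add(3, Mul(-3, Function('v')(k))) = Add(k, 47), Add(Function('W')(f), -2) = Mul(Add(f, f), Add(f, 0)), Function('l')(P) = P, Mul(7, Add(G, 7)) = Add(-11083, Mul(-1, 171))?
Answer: Rational(-22369084, 1143077) ≈ -19.569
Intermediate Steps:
G = Rational(-11303, 7) (G = Add(-7, Mul(Rational(1, 7), Add(-11083, Mul(-1, 171)))) = Add(-7, Mul(Rational(1, 7), Add(-11083, -171))) = Add(-7, Mul(Rational(1, 7), -11254)) = Add(-7, Rational(-11254, 7)) = Rational(-11303, 7) ≈ -1614.7)
Function('W')(f) = Add(2, Mul(2, Pow(f, 2))) (Function('W')(f) = Add(2, Mul(Add(f, f), Add(f, 0))) = Add(2, Mul(Mul(2, f), f)) = Add(2, Mul(2, Pow(f, 2))))
Function('v')(k) = Add(Rational(-44, 3), Mul(Rational(-1, 3), k)) (Function('v')(k) = Add(1, Mul(Rational(-1, 3), Add(k, 47))) = Add(1, Mul(Rational(-1, 3), Add(47, k))) = Add(1, Add(Rational(-47, 3), Mul(Rational(-1, 3), k))) = Add(Rational(-44, 3), Mul(Rational(-1, 3), k)))
Add(Function('v')(Function('W')(14)), Mul(2131, Pow(Add(Mul(-15644, Pow(G, -1)), Mul(-860, Pow(Function('l')(-120), -1))), -1))) = Add(Add(Rational(-44, 3), Mul(Rational(-1, 3), Add(2, Mul(2, Pow(14, 2))))), Mul(2131, Pow(Add(Mul(-15644, Pow(Rational(-11303, 7), -1)), Mul(-860, Pow(-120, -1))), -1))) = Add(Add(Rational(-44, 3), Mul(Rational(-1, 3), Add(2, Mul(2, 196)))), Mul(2131, Pow(Add(Mul(-15644, Rational(-7, 11303)), Mul(-860, Rational(-1, 120))), -1))) = Add(Add(Rational(-44, 3), Mul(Rational(-1, 3), Add(2, 392))), Mul(2131, Pow(Add(Rational(109508, 11303), Rational(43, 6)), -1))) = Add(Add(Rational(-44, 3), Mul(Rational(-1, 3), 394)), Mul(2131, Pow(Rational(1143077, 67818), -1))) = Add(Add(Rational(-44, 3), Rational(-394, 3)), Mul(2131, Rational(67818, 1143077))) = Add(-146, Rational(144520158, 1143077)) = Rational(-22369084, 1143077)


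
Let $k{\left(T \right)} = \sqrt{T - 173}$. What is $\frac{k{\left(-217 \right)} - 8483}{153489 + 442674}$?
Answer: $- \frac{8483}{596163} + \frac{i \sqrt{390}}{596163} \approx -0.014229 + 3.3126 \cdot 10^{-5} i$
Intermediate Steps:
$k{\left(T \right)} = \sqrt{-173 + T}$
$\frac{k{\left(-217 \right)} - 8483}{153489 + 442674} = \frac{\sqrt{-173 - 217} - 8483}{153489 + 442674} = \frac{\sqrt{-390} - 8483}{596163} = \left(i \sqrt{390} - 8483\right) \frac{1}{596163} = \left(-8483 + i \sqrt{390}\right) \frac{1}{596163} = - \frac{8483}{596163} + \frac{i \sqrt{390}}{596163}$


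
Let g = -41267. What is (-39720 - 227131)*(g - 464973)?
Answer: 135090650240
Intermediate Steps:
(-39720 - 227131)*(g - 464973) = (-39720 - 227131)*(-41267 - 464973) = -266851*(-506240) = 135090650240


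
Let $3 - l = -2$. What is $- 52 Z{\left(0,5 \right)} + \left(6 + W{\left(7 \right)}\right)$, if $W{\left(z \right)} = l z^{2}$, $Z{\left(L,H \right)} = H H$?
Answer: $-1049$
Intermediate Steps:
$l = 5$ ($l = 3 - -2 = 3 + 2 = 5$)
$Z{\left(L,H \right)} = H^{2}$
$W{\left(z \right)} = 5 z^{2}$
$- 52 Z{\left(0,5 \right)} + \left(6 + W{\left(7 \right)}\right) = - 52 \cdot 5^{2} + \left(6 + 5 \cdot 7^{2}\right) = \left(-52\right) 25 + \left(6 + 5 \cdot 49\right) = -1300 + \left(6 + 245\right) = -1300 + 251 = -1049$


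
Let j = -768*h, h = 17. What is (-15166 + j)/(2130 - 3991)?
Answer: 28222/1861 ≈ 15.165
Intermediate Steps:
j = -13056 (j = -768*17 = -13056)
(-15166 + j)/(2130 - 3991) = (-15166 - 13056)/(2130 - 3991) = -28222/(-1861) = -28222*(-1/1861) = 28222/1861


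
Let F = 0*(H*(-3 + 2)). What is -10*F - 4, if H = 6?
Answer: -4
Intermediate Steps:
F = 0 (F = 0*(6*(-3 + 2)) = 0*(6*(-1)) = 0*(-6) = 0)
-10*F - 4 = -10*0 - 4 = 0 - 4 = -4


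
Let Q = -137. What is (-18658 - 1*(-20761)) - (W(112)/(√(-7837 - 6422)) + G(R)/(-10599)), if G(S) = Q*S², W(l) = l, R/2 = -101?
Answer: 16699549/10599 + 16*I*√291/291 ≈ 1575.6 + 0.93794*I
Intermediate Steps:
R = -202 (R = 2*(-101) = -202)
G(S) = -137*S²
(-18658 - 1*(-20761)) - (W(112)/(√(-7837 - 6422)) + G(R)/(-10599)) = (-18658 - 1*(-20761)) - (112/(√(-7837 - 6422)) - 137*(-202)²/(-10599)) = (-18658 + 20761) - (112/(√(-14259)) - 137*40804*(-1/10599)) = 2103 - (112/((7*I*√291)) - 5590148*(-1/10599)) = 2103 - (112*(-I*√291/2037) + 5590148/10599) = 2103 - (-16*I*√291/291 + 5590148/10599) = 2103 - (5590148/10599 - 16*I*√291/291) = 2103 + (-5590148/10599 + 16*I*√291/291) = 16699549/10599 + 16*I*√291/291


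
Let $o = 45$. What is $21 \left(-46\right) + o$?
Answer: $-921$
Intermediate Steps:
$21 \left(-46\right) + o = 21 \left(-46\right) + 45 = -966 + 45 = -921$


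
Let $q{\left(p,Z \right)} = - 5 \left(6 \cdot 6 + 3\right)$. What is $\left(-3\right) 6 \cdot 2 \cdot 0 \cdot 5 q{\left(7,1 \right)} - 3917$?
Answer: $-3917$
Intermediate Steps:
$q{\left(p,Z \right)} = -195$ ($q{\left(p,Z \right)} = - 5 \left(36 + 3\right) = \left(-5\right) 39 = -195$)
$\left(-3\right) 6 \cdot 2 \cdot 0 \cdot 5 q{\left(7,1 \right)} - 3917 = \left(-3\right) 6 \cdot 2 \cdot 0 \cdot 5 \left(-195\right) - 3917 = - 18 \cdot 0 \cdot 5 \left(-195\right) - 3917 = \left(-18\right) 0 \left(-195\right) - 3917 = 0 \left(-195\right) - 3917 = 0 - 3917 = -3917$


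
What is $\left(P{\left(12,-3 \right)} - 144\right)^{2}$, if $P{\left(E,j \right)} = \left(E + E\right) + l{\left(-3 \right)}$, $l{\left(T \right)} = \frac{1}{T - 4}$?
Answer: $\frac{707281}{49} \approx 14434.0$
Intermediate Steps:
$l{\left(T \right)} = \frac{1}{-4 + T}$
$P{\left(E,j \right)} = - \frac{1}{7} + 2 E$ ($P{\left(E,j \right)} = \left(E + E\right) + \frac{1}{-4 - 3} = 2 E + \frac{1}{-7} = 2 E - \frac{1}{7} = - \frac{1}{7} + 2 E$)
$\left(P{\left(12,-3 \right)} - 144\right)^{2} = \left(\left(- \frac{1}{7} + 2 \cdot 12\right) - 144\right)^{2} = \left(\left(- \frac{1}{7} + 24\right) - 144\right)^{2} = \left(\frac{167}{7} - 144\right)^{2} = \left(- \frac{841}{7}\right)^{2} = \frac{707281}{49}$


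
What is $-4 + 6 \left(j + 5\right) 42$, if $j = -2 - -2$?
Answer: $1256$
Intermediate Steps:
$j = 0$ ($j = -2 + 2 = 0$)
$-4 + 6 \left(j + 5\right) 42 = -4 + 6 \left(0 + 5\right) 42 = -4 + 6 \cdot 5 \cdot 42 = -4 + 30 \cdot 42 = -4 + 1260 = 1256$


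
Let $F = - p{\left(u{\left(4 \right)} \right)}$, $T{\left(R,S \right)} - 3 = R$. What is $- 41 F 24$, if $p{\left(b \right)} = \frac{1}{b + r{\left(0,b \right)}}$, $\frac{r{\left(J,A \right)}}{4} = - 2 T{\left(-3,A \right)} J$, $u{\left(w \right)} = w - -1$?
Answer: $\frac{984}{5} \approx 196.8$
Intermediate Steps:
$T{\left(R,S \right)} = 3 + R$
$u{\left(w \right)} = 1 + w$ ($u{\left(w \right)} = w + 1 = 1 + w$)
$r{\left(J,A \right)} = 0$ ($r{\left(J,A \right)} = 4 - 2 \left(3 - 3\right) J = 4 \left(-2\right) 0 J = 4 \cdot 0 J = 4 \cdot 0 = 0$)
$p{\left(b \right)} = \frac{1}{b}$ ($p{\left(b \right)} = \frac{1}{b + 0} = \frac{1}{b}$)
$F = - \frac{1}{5}$ ($F = - \frac{1}{1 + 4} = - \frac{1}{5} \approx -0.2$)
$- 41 F 24 = \left(-41\right) \left(- \frac{1}{5}\right) 24 = \frac{41}{5} \cdot 24 = \frac{984}{5}$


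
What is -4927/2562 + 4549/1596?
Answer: 90263/97356 ≈ 0.92714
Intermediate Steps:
-4927/2562 + 4549/1596 = 90263/97356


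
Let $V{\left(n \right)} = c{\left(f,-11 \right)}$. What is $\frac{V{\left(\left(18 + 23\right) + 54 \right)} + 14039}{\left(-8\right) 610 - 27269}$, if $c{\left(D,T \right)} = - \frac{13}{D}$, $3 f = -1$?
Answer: $- \frac{14078}{32149} \approx -0.4379$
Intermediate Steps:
$f = - \frac{1}{3}$ ($f = \frac{1}{3} \left(-1\right) = - \frac{1}{3} \approx -0.33333$)
$V{\left(n \right)} = 39$ ($V{\left(n \right)} = - \frac{13}{- \frac{1}{3}} = \left(-13\right) \left(-3\right) = 39$)
$\frac{V{\left(\left(18 + 23\right) + 54 \right)} + 14039}{\left(-8\right) 610 - 27269} = \frac{39 + 14039}{\left(-8\right) 610 - 27269} = \frac{14078}{-4880 - 27269} = \frac{14078}{-32149} = 14078 \left(- \frac{1}{32149}\right) = - \frac{14078}{32149}$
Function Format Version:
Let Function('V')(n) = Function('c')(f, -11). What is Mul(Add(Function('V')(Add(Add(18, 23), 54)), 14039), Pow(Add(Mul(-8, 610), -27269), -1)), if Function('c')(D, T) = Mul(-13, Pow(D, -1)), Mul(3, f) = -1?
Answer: Rational(-14078, 32149) ≈ -0.43790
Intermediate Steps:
f = Rational(-1, 3) (f = Mul(Rational(1, 3), -1) = Rational(-1, 3) ≈ -0.33333)
Function('V')(n) = 39 (Function('V')(n) = Mul(-13, Pow(Rational(-1, 3), -1)) = Mul(-13, -3) = 39)
Mul(Add(Function('V')(Add(Add(18, 23), 54)), 14039), Pow(Add(Mul(-8, 610), -27269), -1)) = Mul(Add(39, 14039), Pow(Add(Mul(-8, 610), -27269), -1)) = Mul(14078, Pow(Add(-4880, -27269), -1)) = Mul(14078, Pow(-32149, -1)) = Mul(14078, Rational(-1, 32149)) = Rational(-14078, 32149)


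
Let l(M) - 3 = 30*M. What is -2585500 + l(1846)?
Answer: -2530117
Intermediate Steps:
l(M) = 3 + 30*M
-2585500 + l(1846) = -2585500 + (3 + 30*1846) = -2585500 + (3 + 55380) = -2585500 + 55383 = -2530117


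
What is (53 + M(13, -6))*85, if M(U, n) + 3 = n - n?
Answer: 4250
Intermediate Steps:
M(U, n) = -3 (M(U, n) = -3 + (n - n) = -3 + 0 = -3)
(53 + M(13, -6))*85 = (53 - 3)*85 = 50*85 = 4250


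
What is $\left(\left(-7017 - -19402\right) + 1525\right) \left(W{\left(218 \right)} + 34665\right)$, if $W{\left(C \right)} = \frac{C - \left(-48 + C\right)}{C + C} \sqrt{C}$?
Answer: $482190150 + \frac{166920 \sqrt{218}}{109} \approx 4.8221 \cdot 10^{8}$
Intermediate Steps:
$W{\left(C \right)} = \frac{24}{\sqrt{C}}$ ($W{\left(C \right)} = \frac{48}{2 C} \sqrt{C} = 48 \frac{1}{2 C} \sqrt{C} = \frac{24}{C} \sqrt{C} = \frac{24}{\sqrt{C}}$)
$\left(\left(-7017 - -19402\right) + 1525\right) \left(W{\left(218 \right)} + 34665\right) = \left(\left(-7017 - -19402\right) + 1525\right) \left(\frac{24}{\sqrt{218}} + 34665\right) = \left(\left(-7017 + 19402\right) + 1525\right) \left(24 \frac{\sqrt{218}}{218} + 34665\right) = \left(12385 + 1525\right) \left(\frac{12 \sqrt{218}}{109} + 34665\right) = 13910 \left(34665 + \frac{12 \sqrt{218}}{109}\right) = 482190150 + \frac{166920 \sqrt{218}}{109}$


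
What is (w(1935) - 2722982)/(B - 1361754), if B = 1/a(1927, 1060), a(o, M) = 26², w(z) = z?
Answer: 262775396/131506529 ≈ 1.9982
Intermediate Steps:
a(o, M) = 676
B = 1/676 ≈ 0.0014793
(w(1935) - 2722982)/(B - 1361754) = (1935 - 2722982)/(1/676 - 1361754) = -2721047/(-920545703/676) = -2721047*(-676/920545703) = 262775396/131506529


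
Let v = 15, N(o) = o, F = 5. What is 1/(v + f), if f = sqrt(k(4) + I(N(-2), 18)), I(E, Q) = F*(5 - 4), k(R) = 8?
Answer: 15/212 - sqrt(13)/212 ≈ 0.053747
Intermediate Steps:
I(E, Q) = 5 (I(E, Q) = 5*(5 - 4) = 5*1 = 5)
f = sqrt(13) (f = sqrt(8 + 5) = sqrt(13) ≈ 3.6056)
1/(v + f) = 1/(15 + sqrt(13))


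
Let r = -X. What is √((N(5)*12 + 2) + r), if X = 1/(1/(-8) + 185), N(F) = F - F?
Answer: 5*√174522/1479 ≈ 1.4123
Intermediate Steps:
N(F) = 0
X = 8/1479 (X = 1/(-⅛ + 185) = 1/(1479/8) = 8/1479 ≈ 0.0054091)
r = -8/1479 (r = -1*8/1479 = -8/1479 ≈ -0.0054091)
√((N(5)*12 + 2) + r) = √((0*12 + 2) - 8/1479) = √((0 + 2) - 8/1479) = √(2 - 8/1479) = √(2950/1479) = 5*√174522/1479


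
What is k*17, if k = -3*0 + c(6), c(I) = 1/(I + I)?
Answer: 17/12 ≈ 1.4167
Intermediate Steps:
c(I) = 1/(2*I)
k = 1/12 (k = -3*0 + (½)/6 = 0 + (½)*(⅙) = 0 + 1/12 = 1/12 ≈ 0.083333)
k*17 = (1/12)*17 = 17/12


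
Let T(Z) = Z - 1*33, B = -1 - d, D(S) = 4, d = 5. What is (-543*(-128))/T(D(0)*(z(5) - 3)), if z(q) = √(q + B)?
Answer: -3127680/2041 - 278016*I/2041 ≈ -1532.4 - 136.22*I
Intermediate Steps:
B = -6 (B = -1 - 1*5 = -1 - 5 = -6)
z(q) = √(-6 + q) (z(q) = √(q - 6) = √(-6 + q))
T(Z) = -33 + Z (T(Z) = Z - 33 = -33 + Z)
(-543*(-128))/T(D(0)*(z(5) - 3)) = (-543*(-128))/(-33 + 4*(√(-6 + 5) - 3)) = 69504/(-33 + 4*(√(-1) - 3)) = 69504/(-33 + 4*(I - 3)) = 69504/(-33 + 4*(-3 + I)) = 69504/(-33 + (-12 + 4*I)) = 69504/(-45 + 4*I) = 69504*((-45 - 4*I)/2041) = 69504*(-45 - 4*I)/2041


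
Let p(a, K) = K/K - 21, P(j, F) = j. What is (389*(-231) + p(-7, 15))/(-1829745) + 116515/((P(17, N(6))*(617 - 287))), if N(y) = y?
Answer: 14246463991/684324630 ≈ 20.818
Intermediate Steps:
p(a, K) = -20 (p(a, K) = 1 - 21 = -20)
(389*(-231) + p(-7, 15))/(-1829745) + 116515/((P(17, N(6))*(617 - 287))) = (389*(-231) - 20)/(-1829745) + 116515/((17*(617 - 287))) = (-89859 - 20)*(-1/1829745) + 116515/((17*330)) = -89879*(-1/1829745) + 116515/5610 = 89879/1829745 + 116515*(1/5610) = 89879/1829745 + 23303/1122 = 14246463991/684324630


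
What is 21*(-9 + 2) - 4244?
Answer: -4391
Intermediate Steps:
21*(-9 + 2) - 4244 = 21*(-7) - 4244 = -147 - 4244 = -4391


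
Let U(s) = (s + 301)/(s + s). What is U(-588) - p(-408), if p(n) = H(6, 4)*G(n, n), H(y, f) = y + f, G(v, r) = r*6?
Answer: 4112681/168 ≈ 24480.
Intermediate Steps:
G(v, r) = 6*r
H(y, f) = f + y
U(s) = (301 + s)/(2*s) (U(s) = (301 + s)/((2*s)) = (301 + s)*(1/(2*s)) = (301 + s)/(2*s))
p(n) = 60*n (p(n) = (4 + 6)*(6*n) = 10*(6*n) = 60*n)
U(-588) - p(-408) = (1/2)*(301 - 588)/(-588) - 60*(-408) = (1/2)*(-1/588)*(-287) - 1*(-24480) = 41/168 + 24480 = 4112681/168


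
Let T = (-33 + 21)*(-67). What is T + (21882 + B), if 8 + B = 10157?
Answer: 32835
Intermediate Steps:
B = 10149 (B = -8 + 10157 = 10149)
T = 804 (T = -12*(-67) = 804)
T + (21882 + B) = 804 + (21882 + 10149) = 804 + 32031 = 32835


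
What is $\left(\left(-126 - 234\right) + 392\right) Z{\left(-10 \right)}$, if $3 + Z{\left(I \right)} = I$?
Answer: $-416$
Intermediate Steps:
$Z{\left(I \right)} = -3 + I$
$\left(\left(-126 - 234\right) + 392\right) Z{\left(-10 \right)} = \left(\left(-126 - 234\right) + 392\right) \left(-3 - 10\right) = \left(\left(-126 - 234\right) + 392\right) \left(-13\right) = \left(-360 + 392\right) \left(-13\right) = 32 \left(-13\right) = -416$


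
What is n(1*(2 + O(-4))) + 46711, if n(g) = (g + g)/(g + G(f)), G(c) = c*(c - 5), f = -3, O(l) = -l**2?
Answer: 233541/5 ≈ 46708.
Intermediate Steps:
G(c) = c*(-5 + c)
n(g) = 2*g/(24 + g) (n(g) = (g + g)/(g - 3*(-5 - 3)) = (2*g)/(g - 3*(-8)) = (2*g)/(g + 24) = (2*g)/(24 + g) = 2*g/(24 + g))
n(1*(2 + O(-4))) + 46711 = 2*(1*(2 - 1*(-4)**2))/(24 + 1*(2 - 1*(-4)**2)) + 46711 = 2*(1*(2 - 1*16))/(24 + 1*(2 - 1*16)) + 46711 = 2*(1*(2 - 16))/(24 + 1*(2 - 16)) + 46711 = 2*(1*(-14))/(24 + 1*(-14)) + 46711 = 2*(-14)/(24 - 14) + 46711 = 2*(-14)/10 + 46711 = 2*(-14)*(1/10) + 46711 = -14/5 + 46711 = 233541/5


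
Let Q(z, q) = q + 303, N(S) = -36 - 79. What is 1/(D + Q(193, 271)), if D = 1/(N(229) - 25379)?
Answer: 25494/14633555 ≈ 0.0017422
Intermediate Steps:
N(S) = -115
Q(z, q) = 303 + q
D = -1/25494 (D = 1/(-115 - 25379) = 1/(-25494) = -1/25494 ≈ -3.9225e-5)
1/(D + Q(193, 271)) = 1/(-1/25494 + (303 + 271)) = 1/(-1/25494 + 574) = 1/(14633555/25494) = 25494/14633555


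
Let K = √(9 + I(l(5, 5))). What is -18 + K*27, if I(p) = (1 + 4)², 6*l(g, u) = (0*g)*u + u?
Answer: -18 + 27*√34 ≈ 139.44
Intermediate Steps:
l(g, u) = u/6 (l(g, u) = ((0*g)*u + u)/6 = (0*u + u)/6 = (0 + u)/6 = u/6)
I(p) = 25 (I(p) = 5² = 25)
K = √34 (K = √(9 + 25) = √34 ≈ 5.8309)
-18 + K*27 = -18 + √34*27 = -18 + 27*√34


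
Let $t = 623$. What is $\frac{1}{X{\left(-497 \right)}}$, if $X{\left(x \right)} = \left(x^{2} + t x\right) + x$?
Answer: $- \frac{1}{63119} \approx -1.5843 \cdot 10^{-5}$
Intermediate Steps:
$X{\left(x \right)} = x^{2} + 624 x$ ($X{\left(x \right)} = \left(x^{2} + 623 x\right) + x = x^{2} + 624 x$)
$\frac{1}{X{\left(-497 \right)}} = \frac{1}{\left(-497\right) \left(624 - 497\right)} = \frac{1}{\left(-497\right) 127} = \frac{1}{-63119} = - \frac{1}{63119}$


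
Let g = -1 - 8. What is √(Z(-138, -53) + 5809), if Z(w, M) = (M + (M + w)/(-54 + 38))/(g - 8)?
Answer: √26871985/68 ≈ 76.233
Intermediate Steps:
g = -9
Z(w, M) = -15*M/272 + w/272 (Z(w, M) = (M + (M + w)/(-54 + 38))/(-9 - 8) = (M + (M + w)/(-16))/(-17) = (M + (M + w)*(-1/16))*(-1/17) = (M + (-M/16 - w/16))*(-1/17) = (-w/16 + 15*M/16)*(-1/17) = -15*M/272 + w/272)
√(Z(-138, -53) + 5809) = √((-15/272*(-53) + (1/272)*(-138)) + 5809) = √((795/272 - 69/136) + 5809) = √(657/272 + 5809) = √(1580705/272) = √26871985/68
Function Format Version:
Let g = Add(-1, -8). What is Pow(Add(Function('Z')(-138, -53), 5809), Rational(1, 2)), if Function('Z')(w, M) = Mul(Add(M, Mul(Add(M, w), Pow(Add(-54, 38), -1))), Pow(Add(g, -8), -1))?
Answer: Mul(Rational(1, 68), Pow(26871985, Rational(1, 2))) ≈ 76.233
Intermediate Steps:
g = -9
Function('Z')(w, M) = Add(Mul(Rational(-15, 272), M), Mul(Rational(1, 272), w)) (Function('Z')(w, M) = Mul(Add(M, Mul(Add(M, w), Pow(Add(-54, 38), -1))), Pow(Add(-9, -8), -1)) = Mul(Add(M, Mul(Add(M, w), Pow(-16, -1))), Pow(-17, -1)) = Mul(Add(M, Mul(Add(M, w), Rational(-1, 16))), Rational(-1, 17)) = Mul(Add(M, Add(Mul(Rational(-1, 16), M), Mul(Rational(-1, 16), w))), Rational(-1, 17)) = Mul(Add(Mul(Rational(-1, 16), w), Mul(Rational(15, 16), M)), Rational(-1, 17)) = Add(Mul(Rational(-15, 272), M), Mul(Rational(1, 272), w)))
Pow(Add(Function('Z')(-138, -53), 5809), Rational(1, 2)) = Pow(Add(Add(Mul(Rational(-15, 272), -53), Mul(Rational(1, 272), -138)), 5809), Rational(1, 2)) = Pow(Add(Add(Rational(795, 272), Rational(-69, 136)), 5809), Rational(1, 2)) = Pow(Add(Rational(657, 272), 5809), Rational(1, 2)) = Pow(Rational(1580705, 272), Rational(1, 2)) = Mul(Rational(1, 68), Pow(26871985, Rational(1, 2)))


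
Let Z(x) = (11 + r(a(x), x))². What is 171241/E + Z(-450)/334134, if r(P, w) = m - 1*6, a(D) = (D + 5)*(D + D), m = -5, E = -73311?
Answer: -24463/10473 ≈ -2.3358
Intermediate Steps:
a(D) = 2*D*(5 + D) (a(D) = (5 + D)*(2*D) = 2*D*(5 + D))
r(P, w) = -11 (r(P, w) = -5 - 1*6 = -5 - 6 = -11)
Z(x) = 0 (Z(x) = (11 - 11)² = 0² = 0)
171241/E + Z(-450)/334134 = 171241/(-73311) + 0/334134 = 171241*(-1/73311) + 0*(1/334134) = -24463/10473 + 0 = -24463/10473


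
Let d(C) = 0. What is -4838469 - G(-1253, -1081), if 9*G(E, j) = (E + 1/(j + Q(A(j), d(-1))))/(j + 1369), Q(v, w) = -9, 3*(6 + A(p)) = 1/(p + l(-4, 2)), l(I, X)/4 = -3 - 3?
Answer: -4556676110183/941760 ≈ -4.8385e+6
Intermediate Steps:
l(I, X) = -24 (l(I, X) = 4*(-3 - 3) = 4*(-6) = -24)
A(p) = -6 + 1/(3*(-24 + p)) (A(p) = -6 + 1/(3*(p - 24)) = -6 + 1/(3*(-24 + p)))
G(E, j) = (E + 1/(-9 + j))/(9*(1369 + j)) (G(E, j) = ((E + 1/(j - 9))/(j + 1369))/9 = ((E + 1/(-9 + j))/(1369 + j))/9 = (E + 1/(-9 + j))/(9*(1369 + j)))
-4838469 - G(-1253, -1081) = -4838469 - (1 - 9*(-1253) - 1253*(-1081))/(9*(-12321 + (-1081)² + 1360*(-1081))) = -4838469 - (1 + 11277 + 1354493)/(9*(-12321 + 1168561 - 1470160)) = -4838469 - 1365771/(9*(-313920)) = -4838469 - (-1)*1365771/(9*313920) = -4838469 - 1*(-455257/941760) = -4838469 + 455257/941760 = -4556676110183/941760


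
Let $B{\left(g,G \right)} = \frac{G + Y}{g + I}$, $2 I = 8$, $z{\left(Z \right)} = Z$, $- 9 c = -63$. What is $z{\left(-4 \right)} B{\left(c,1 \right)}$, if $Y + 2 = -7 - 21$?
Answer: $\frac{116}{11} \approx 10.545$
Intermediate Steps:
$c = 7$ ($c = \left(- \frac{1}{9}\right) \left(-63\right) = 7$)
$I = 4$ ($I = \frac{1}{2} \cdot 8 = 4$)
$Y = -30$ ($Y = -2 - 28 = -30$)
$B{\left(g,G \right)} = \frac{-30 + G}{4 + g}$ ($B{\left(g,G \right)} = \frac{G - 30}{g + 4} = \frac{-30 + G}{4 + g}$)
$z{\left(-4 \right)} B{\left(c,1 \right)} = - 4 \frac{-30 + 1}{4 + 7} = - 4 \cdot \frac{1}{11} \left(-29\right) = \left(-4\right) \left(- \frac{29}{11}\right) = \frac{116}{11}$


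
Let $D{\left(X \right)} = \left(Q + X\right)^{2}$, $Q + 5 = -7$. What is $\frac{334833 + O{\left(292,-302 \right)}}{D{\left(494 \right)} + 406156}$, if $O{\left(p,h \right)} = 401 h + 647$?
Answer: $\frac{107189}{319240} \approx 0.33576$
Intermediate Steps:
$Q = -12$ ($Q = -5 - 7 = -12$)
$O{\left(p,h \right)} = 647 + 401 h$
$D{\left(X \right)} = \left(-12 + X\right)^{2}$
$\frac{334833 + O{\left(292,-302 \right)}}{D{\left(494 \right)} + 406156} = \frac{334833 + \left(647 + 401 \left(-302\right)\right)}{\left(-12 + 494\right)^{2} + 406156} = \frac{334833 + \left(647 - 121102\right)}{482^{2} + 406156} = \frac{334833 - 120455}{232324 + 406156} = \frac{214378}{638480} = 214378 \cdot \frac{1}{638480} = \frac{107189}{319240}$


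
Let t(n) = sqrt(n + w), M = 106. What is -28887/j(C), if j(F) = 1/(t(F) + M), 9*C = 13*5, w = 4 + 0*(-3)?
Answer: -3062022 - 9629*sqrt(101) ≈ -3.1588e+6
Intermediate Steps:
w = 4 (w = 4 + 0 = 4)
t(n) = sqrt(4 + n) (t(n) = sqrt(n + 4) = sqrt(4 + n))
C = 65/9 (C = (13*5)/9 = (1/9)*65 = 65/9 ≈ 7.2222)
j(F) = 1/(106 + sqrt(4 + F)) (j(F) = 1/(sqrt(4 + F) + 106) = 1/(106 + sqrt(4 + F)))
-28887/j(C) = -(3062022 + 28887*sqrt(4 + 65/9)) = -(3062022 + 9629*sqrt(101)) = -28887*(106 + sqrt(101)/3) = -3062022 - 9629*sqrt(101)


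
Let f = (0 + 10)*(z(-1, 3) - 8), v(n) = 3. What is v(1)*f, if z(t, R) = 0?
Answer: -240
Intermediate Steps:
f = -80 (f = (0 + 10)*(0 - 8) = 10*(-8) = -80)
v(1)*f = 3*(-80) = -240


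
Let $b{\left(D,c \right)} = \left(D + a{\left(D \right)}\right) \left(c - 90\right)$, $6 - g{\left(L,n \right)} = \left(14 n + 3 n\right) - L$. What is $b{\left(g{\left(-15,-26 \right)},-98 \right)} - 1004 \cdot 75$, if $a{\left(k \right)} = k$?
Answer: $-238108$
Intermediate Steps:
$g{\left(L,n \right)} = 6 + L - 17 n$ ($g{\left(L,n \right)} = 6 - \left(\left(14 n + 3 n\right) - L\right) = 6 - \left(17 n - L\right) = 6 - \left(- L + 17 n\right) = 6 + \left(L - 17 n\right) = 6 + L - 17 n$)
$b{\left(D,c \right)} = 2 D \left(-90 + c\right)$ ($b{\left(D,c \right)} = \left(D + D\right) \left(c - 90\right) = 2 D \left(-90 + c\right)$)
$b{\left(g{\left(-15,-26 \right)},-98 \right)} - 1004 \cdot 75 = 2 \left(6 - 15 - -442\right) \left(-90 - 98\right) - 1004 \cdot 75 = 2 \left(6 - 15 + 442\right) \left(-188\right) - 75300 = 2 \cdot 433 \left(-188\right) - 75300 = -162808 - 75300 = -238108$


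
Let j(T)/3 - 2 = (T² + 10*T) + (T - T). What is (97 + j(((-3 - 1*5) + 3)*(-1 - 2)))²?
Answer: 1507984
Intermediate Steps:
j(T) = 6 + 3*T² + 30*T (j(T) = 6 + 3*((T² + 10*T) + (T - T)) = 6 + 3*((T² + 10*T) + 0) = 6 + 3*(T² + 10*T) = 6 + (3*T² + 30*T) = 6 + 3*T² + 30*T)
(97 + j(((-3 - 1*5) + 3)*(-1 - 2)))² = (97 + (6 + 3*(((-3 - 1*5) + 3)*(-1 - 2))² + 30*(((-3 - 1*5) + 3)*(-1 - 2))))² = (97 + (6 + 3*(((-3 - 5) + 3)*(-3))² + 30*(((-3 - 5) + 3)*(-3))))² = (97 + (6 + 3*((-8 + 3)*(-3))² + 30*((-8 + 3)*(-3))))² = (97 + (6 + 3*(-5*(-3))² + 30*(-5*(-3))))² = (97 + (6 + 3*15² + 30*15))² = (97 + (6 + 3*225 + 450))² = (97 + (6 + 675 + 450))² = (97 + 1131)² = 1228² = 1507984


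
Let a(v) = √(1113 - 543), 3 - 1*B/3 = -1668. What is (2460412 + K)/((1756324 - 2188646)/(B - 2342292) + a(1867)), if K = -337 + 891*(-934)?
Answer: -822451983116787639/1556825389138843 + 8892907363711410921*√570/3113650778277686 ≈ 67660.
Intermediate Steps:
B = 5013 (B = 9 - 3*(-1668) = 9 + 5004 = 5013)
K = -832531 (K = -337 - 832194 = -832531)
a(v) = √570
(2460412 + K)/((1756324 - 2188646)/(B - 2342292) + a(1867)) = (2460412 - 832531)/((1756324 - 2188646)/(5013 - 2342292) + √570) = 1627881/(-432322/(-2337279) + √570) = 1627881/(-432322*(-1/2337279) + √570) = 1627881/(432322/2337279 + √570)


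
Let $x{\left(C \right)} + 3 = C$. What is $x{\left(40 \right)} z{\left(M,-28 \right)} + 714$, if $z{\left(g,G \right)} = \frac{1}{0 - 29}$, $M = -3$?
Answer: $\frac{20669}{29} \approx 712.72$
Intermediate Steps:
$x{\left(C \right)} = -3 + C$
$z{\left(g,G \right)} = - \frac{1}{29}$ ($z{\left(g,G \right)} = \frac{1}{-29} = - \frac{1}{29}$)
$x{\left(40 \right)} z{\left(M,-28 \right)} + 714 = \left(-3 + 40\right) \left(- \frac{1}{29}\right) + 714 = 37 \left(- \frac{1}{29}\right) + 714 = - \frac{37}{29} + 714 = \frac{20669}{29}$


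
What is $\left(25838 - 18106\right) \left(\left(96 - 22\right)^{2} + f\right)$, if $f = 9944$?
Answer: $119227440$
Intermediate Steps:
$\left(25838 - 18106\right) \left(\left(96 - 22\right)^{2} + f\right) = \left(25838 - 18106\right) \left(\left(96 - 22\right)^{2} + 9944\right) = 7732 \left(74^{2} + 9944\right) = 7732 \left(5476 + 9944\right) = 7732 \cdot 15420 = 119227440$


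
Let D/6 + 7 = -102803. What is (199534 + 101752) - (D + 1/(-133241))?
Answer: 122334691187/133241 ≈ 9.1815e+5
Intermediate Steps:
D = -616860 (D = -42 + 6*(-102803) = -42 - 616818 = -616860)
(199534 + 101752) - (D + 1/(-133241)) = (199534 + 101752) - (-616860 + 1/(-133241)) = 301286 - (-616860 - 1/133241) = 301286 - 1*(-82191043261/133241) = 301286 + 82191043261/133241 = 122334691187/133241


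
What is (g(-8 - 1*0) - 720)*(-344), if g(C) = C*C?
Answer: 225664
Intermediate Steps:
g(C) = C**2
(g(-8 - 1*0) - 720)*(-344) = ((-8 - 1*0)**2 - 720)*(-344) = ((-8 + 0)**2 - 720)*(-344) = ((-8)**2 - 720)*(-344) = (64 - 720)*(-344) = -656*(-344) = 225664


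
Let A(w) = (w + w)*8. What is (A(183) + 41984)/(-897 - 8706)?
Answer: -44912/9603 ≈ -4.6769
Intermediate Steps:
A(w) = 16*w (A(w) = (2*w)*8 = 16*w)
(A(183) + 41984)/(-897 - 8706) = (16*183 + 41984)/(-897 - 8706) = (2928 + 41984)/(-9603) = 44912*(-1/9603) = -44912/9603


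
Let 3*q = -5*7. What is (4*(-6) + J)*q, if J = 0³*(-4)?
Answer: 280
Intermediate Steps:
J = 0 (J = 0*(-4) = 0)
q = -35/3 (q = (-5*7)/3 = (⅓)*(-35) = -35/3 ≈ -11.667)
(4*(-6) + J)*q = (4*(-6) + 0)*(-35/3) = (-24 + 0)*(-35/3) = -24*(-35/3) = 280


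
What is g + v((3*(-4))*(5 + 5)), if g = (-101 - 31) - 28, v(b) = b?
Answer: -280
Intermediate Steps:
g = -160 (g = -132 - 28 = -160)
g + v((3*(-4))*(5 + 5)) = -160 + (3*(-4))*(5 + 5) = -160 - 12*10 = -160 - 120 = -280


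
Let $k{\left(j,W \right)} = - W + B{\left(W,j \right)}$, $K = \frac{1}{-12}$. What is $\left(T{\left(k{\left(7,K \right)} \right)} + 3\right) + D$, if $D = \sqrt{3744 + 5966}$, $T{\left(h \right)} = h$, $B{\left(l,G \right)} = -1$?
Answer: $\frac{25}{12} + \sqrt{9710} \approx 100.62$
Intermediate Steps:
$K = - \frac{1}{12} \approx -0.083333$
$k{\left(j,W \right)} = -1 - W$ ($k{\left(j,W \right)} = - W - 1 = -1 - W$)
$D = \sqrt{9710} \approx 98.539$
$\left(T{\left(k{\left(7,K \right)} \right)} + 3\right) + D = \left(\left(-1 - - \frac{1}{12}\right) + 3\right) + \sqrt{9710} = \left(\left(-1 + \frac{1}{12}\right) + 3\right) + \sqrt{9710} = \left(- \frac{11}{12} + 3\right) + \sqrt{9710} = \frac{25}{12} + \sqrt{9710}$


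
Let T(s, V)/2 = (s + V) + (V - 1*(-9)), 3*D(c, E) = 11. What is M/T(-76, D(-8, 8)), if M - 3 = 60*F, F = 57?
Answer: -10269/358 ≈ -28.684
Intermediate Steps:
M = 3423 (M = 3 + 60*57 = 3 + 3420 = 3423)
D(c, E) = 11/3 (D(c, E) = (1/3)*11 = 11/3)
T(s, V) = 18 + 2*s + 4*V (T(s, V) = 2*((s + V) + (V - 1*(-9))) = 2*((V + s) + (V + 9)) = 2*((V + s) + (9 + V)) = 2*(9 + s + 2*V) = 18 + 2*s + 4*V)
M/T(-76, D(-8, 8)) = 3423/(18 + 2*(-76) + 4*(11/3)) = 3423/(18 - 152 + 44/3) = 3423/(-358/3) = 3423*(-3/358) = -10269/358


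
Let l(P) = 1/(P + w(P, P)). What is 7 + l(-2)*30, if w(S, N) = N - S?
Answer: -8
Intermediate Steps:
l(P) = 1/P (l(P) = 1/(P + (P - P)) = 1/(P + 0) = 1/P)
7 + l(-2)*30 = 7 + 30/(-2) = 7 - 1/2*30 = 7 - 15 = -8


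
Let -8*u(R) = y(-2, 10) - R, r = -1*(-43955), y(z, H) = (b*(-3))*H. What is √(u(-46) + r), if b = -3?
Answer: 3*√4882 ≈ 209.61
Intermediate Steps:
y(z, H) = 9*H (y(z, H) = (-3*(-3))*H = 9*H)
r = 43955
u(R) = -45/4 + R/8 (u(R) = -(9*10 - R)/8 = -(90 - R)/8 = -45/4 + R/8)
√(u(-46) + r) = √((-45/4 + (⅛)*(-46)) + 43955) = √((-45/4 - 23/4) + 43955) = √(-17 + 43955) = √43938 = 3*√4882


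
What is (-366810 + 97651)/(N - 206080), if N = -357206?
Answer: 269159/563286 ≈ 0.47784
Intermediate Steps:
(-366810 + 97651)/(N - 206080) = (-366810 + 97651)/(-357206 - 206080) = -269159/(-563286) = -269159*(-1/563286) = 269159/563286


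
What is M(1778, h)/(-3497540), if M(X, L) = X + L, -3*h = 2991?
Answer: -781/3497540 ≈ -0.00022330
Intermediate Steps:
h = -997 (h = -⅓*2991 = -997)
M(X, L) = L + X
M(1778, h)/(-3497540) = (-997 + 1778)/(-3497540) = 781*(-1/3497540) = -781/3497540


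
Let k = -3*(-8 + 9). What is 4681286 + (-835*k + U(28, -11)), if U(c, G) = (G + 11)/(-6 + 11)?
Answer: 4683791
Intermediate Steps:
U(c, G) = 11/5 + G/5 (U(c, G) = (11 + G)/5 = (11 + G)*(⅕) = 11/5 + G/5)
k = -3 (k = -3*1 = -3)
4681286 + (-835*k + U(28, -11)) = 4681286 + (-835*(-3) + (11/5 + (⅕)*(-11))) = 4681286 + (2505 + (11/5 - 11/5)) = 4681286 + (2505 + 0) = 4681286 + 2505 = 4683791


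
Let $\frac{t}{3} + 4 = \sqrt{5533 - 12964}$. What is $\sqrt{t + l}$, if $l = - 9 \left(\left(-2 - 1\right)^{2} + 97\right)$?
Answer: $\sqrt{-966 + 3 i \sqrt{7431}} \approx 4.1242 + 31.353 i$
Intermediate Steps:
$l = -954$ ($l = - 9 \left(\left(-3\right)^{2} + 97\right) = - 9 \left(9 + 97\right) = \left(-9\right) 106 = -954$)
$t = -12 + 3 i \sqrt{7431}$ ($t = -12 + 3 \sqrt{5533 - 12964} = -12 + 3 \sqrt{-7431} = -12 + 3 i \sqrt{7431} \approx -12.0 + 258.61 i$)
$\sqrt{t + l} = \sqrt{\left(-12 + 3 i \sqrt{7431}\right) - 954} = \sqrt{-966 + 3 i \sqrt{7431}}$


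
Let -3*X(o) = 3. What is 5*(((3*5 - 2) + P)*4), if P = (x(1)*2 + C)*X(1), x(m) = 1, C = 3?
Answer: 160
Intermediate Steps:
X(o) = -1 (X(o) = -⅓*3 = -1)
P = -5 (P = (1*2 + 3)*(-1) = (2 + 3)*(-1) = 5*(-1) = -5)
5*(((3*5 - 2) + P)*4) = 5*(((3*5 - 2) - 5)*4) = 5*(((15 - 2) - 5)*4) = 5*((13 - 5)*4) = 5*(8*4) = 5*32 = 160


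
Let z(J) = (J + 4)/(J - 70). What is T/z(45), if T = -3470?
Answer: 86750/49 ≈ 1770.4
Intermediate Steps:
z(J) = (4 + J)/(-70 + J)
T/z(45) = -3470*(-70 + 45)/(4 + 45) = -3470/(49/(-25)) = -3470/((-1/25*49)) = -3470/(-49/25) = -3470*(-25/49) = 86750/49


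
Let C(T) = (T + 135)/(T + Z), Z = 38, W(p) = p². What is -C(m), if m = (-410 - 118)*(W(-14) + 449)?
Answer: -340425/340522 ≈ -0.99971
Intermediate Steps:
m = -340560 (m = (-410 - 118)*((-14)² + 449) = -528*(196 + 449) = -528*645 = -340560)
C(T) = (135 + T)/(38 + T) (C(T) = (T + 135)/(T + 38) = (135 + T)/(38 + T))
-C(m) = -(135 - 340560)/(38 - 340560) = -(-340425)/(-340522) = -(-1)*(-340425)/340522 = -1*340425/340522 = -340425/340522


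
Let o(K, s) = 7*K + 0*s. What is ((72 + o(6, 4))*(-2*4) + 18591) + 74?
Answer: 17753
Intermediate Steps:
o(K, s) = 7*K (o(K, s) = 7*K + 0 = 7*K)
((72 + o(6, 4))*(-2*4) + 18591) + 74 = ((72 + 7*6)*(-2*4) + 18591) + 74 = ((72 + 42)*(-8) + 18591) + 74 = (114*(-8) + 18591) + 74 = (-912 + 18591) + 74 = 17679 + 74 = 17753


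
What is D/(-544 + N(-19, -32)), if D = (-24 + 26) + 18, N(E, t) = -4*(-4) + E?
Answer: -20/547 ≈ -0.036563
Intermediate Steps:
N(E, t) = 16 + E
D = 20 (D = 2 + 18 = 20)
D/(-544 + N(-19, -32)) = 20/(-544 + (16 - 19)) = 20/(-544 - 3) = 20/(-547) = 20*(-1/547) = -20/547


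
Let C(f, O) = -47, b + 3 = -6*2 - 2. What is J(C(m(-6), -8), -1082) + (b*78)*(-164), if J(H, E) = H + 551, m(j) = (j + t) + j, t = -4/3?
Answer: 217968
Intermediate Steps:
t = -4/3 (t = -4*⅓ = -4/3 ≈ -1.3333)
b = -17 (b = -3 + (-6*2 - 2) = -3 + (-12 - 2) = -3 - 14 = -17)
m(j) = -4/3 + 2*j (m(j) = (j - 4/3) + j = (-4/3 + j) + j = -4/3 + 2*j)
J(H, E) = 551 + H
J(C(m(-6), -8), -1082) + (b*78)*(-164) = (551 - 47) - 17*78*(-164) = 504 - 1326*(-164) = 504 + 217464 = 217968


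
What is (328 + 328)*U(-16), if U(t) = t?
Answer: -10496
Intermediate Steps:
(328 + 328)*U(-16) = (328 + 328)*(-16) = 656*(-16) = -10496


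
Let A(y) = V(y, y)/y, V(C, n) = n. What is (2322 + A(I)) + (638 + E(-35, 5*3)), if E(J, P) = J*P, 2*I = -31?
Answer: 2436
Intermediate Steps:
I = -31/2 (I = (½)*(-31) = -31/2 ≈ -15.500)
A(y) = 1 (A(y) = y/y = 1)
(2322 + A(I)) + (638 + E(-35, 5*3)) = (2322 + 1) + (638 - 175*3) = 2323 + (638 - 35*15) = 2323 + (638 - 525) = 2323 + 113 = 2436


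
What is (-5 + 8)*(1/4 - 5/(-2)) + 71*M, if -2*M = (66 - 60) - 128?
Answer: 17357/4 ≈ 4339.3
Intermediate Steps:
M = 61 (M = -((66 - 60) - 128)/2 = -(6 - 128)/2 = -½*(-122) = 61)
(-5 + 8)*(1/4 - 5/(-2)) + 71*M = (-5 + 8)*(1/4 - 5/(-2)) + 71*61 = 3*(1*(¼) - 5*(-½)) + 4331 = 3*(¼ + 5/2) + 4331 = 3*(11/4) + 4331 = 33/4 + 4331 = 17357/4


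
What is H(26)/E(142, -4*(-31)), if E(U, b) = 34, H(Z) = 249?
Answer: 249/34 ≈ 7.3235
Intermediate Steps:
H(26)/E(142, -4*(-31)) = 249/34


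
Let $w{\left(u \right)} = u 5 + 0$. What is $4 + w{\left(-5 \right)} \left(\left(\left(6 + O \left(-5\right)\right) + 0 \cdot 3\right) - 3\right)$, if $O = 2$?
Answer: $179$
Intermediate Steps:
$w{\left(u \right)} = 5 u$ ($w{\left(u \right)} = 5 u + 0 = 5 u$)
$4 + w{\left(-5 \right)} \left(\left(\left(6 + O \left(-5\right)\right) + 0 \cdot 3\right) - 3\right) = 4 + 5 \left(-5\right) \left(\left(\left(6 + 2 \left(-5\right)\right) + 0 \cdot 3\right) - 3\right) = 4 - 25 \left(\left(\left(6 - 10\right) + 0\right) - 3\right) = 4 - 25 \left(\left(-4 + 0\right) - 3\right) = 4 - 25 \left(-4 - 3\right) = 4 - -175 = 4 + 175 = 179$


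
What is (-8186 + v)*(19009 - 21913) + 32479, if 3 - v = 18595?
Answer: 77795791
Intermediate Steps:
v = -18592 (v = 3 - 1*18595 = 3 - 18595 = -18592)
(-8186 + v)*(19009 - 21913) + 32479 = (-8186 - 18592)*(19009 - 21913) + 32479 = -26778*(-2904) + 32479 = 77763312 + 32479 = 77795791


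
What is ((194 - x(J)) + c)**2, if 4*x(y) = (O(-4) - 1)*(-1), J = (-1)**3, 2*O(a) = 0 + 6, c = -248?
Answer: 11449/4 ≈ 2862.3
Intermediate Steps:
O(a) = 3 (O(a) = (0 + 6)/2 = (1/2)*6 = 3)
J = -1
x(y) = -1/2 (x(y) = ((3 - 1)*(-1))/4 = (2*(-1))/4 = (1/4)*(-2) = -1/2)
((194 - x(J)) + c)**2 = ((194 - 1*(-1/2)) - 248)**2 = ((194 + 1/2) - 248)**2 = (389/2 - 248)**2 = (-107/2)**2 = 11449/4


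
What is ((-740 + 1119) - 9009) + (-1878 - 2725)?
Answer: -13233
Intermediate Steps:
((-740 + 1119) - 9009) + (-1878 - 2725) = (379 - 9009) - 4603 = -8630 - 4603 = -13233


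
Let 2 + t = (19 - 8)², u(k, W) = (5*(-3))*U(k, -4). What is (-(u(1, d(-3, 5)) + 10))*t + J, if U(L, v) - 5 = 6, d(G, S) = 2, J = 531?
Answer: 18976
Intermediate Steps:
U(L, v) = 11 (U(L, v) = 5 + 6 = 11)
u(k, W) = -165 (u(k, W) = (5*(-3))*11 = -15*11 = -165)
t = 119 (t = -2 + (19 - 8)² = -2 + 11² = -2 + 121 = 119)
(-(u(1, d(-3, 5)) + 10))*t + J = -(-165 + 10)*119 + 531 = -1*(-155)*119 + 531 = 155*119 + 531 = 18445 + 531 = 18976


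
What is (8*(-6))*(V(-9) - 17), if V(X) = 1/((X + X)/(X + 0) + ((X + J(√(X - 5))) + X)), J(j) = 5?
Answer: 9024/11 ≈ 820.36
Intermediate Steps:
V(X) = 1/(7 + 2*X) (V(X) = 1/((X + X)/(X + 0) + ((X + 5) + X)) = 1/((2*X)/X + ((5 + X) + X)) = 1/(2 + (5 + 2*X)) = 1/(7 + 2*X))
(8*(-6))*(V(-9) - 17) = (8*(-6))*(1/(7 + 2*(-9)) - 17) = -48*(1/(7 - 18) - 17) = -48*(1/(-11) - 17) = -48*(-1/11 - 17) = -48*(-188/11) = 9024/11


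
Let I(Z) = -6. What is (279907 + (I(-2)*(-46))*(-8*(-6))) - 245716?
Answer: 47439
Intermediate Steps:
(279907 + (I(-2)*(-46))*(-8*(-6))) - 245716 = (279907 + (-6*(-46))*(-8*(-6))) - 245716 = (279907 + 276*48) - 245716 = (279907 + 13248) - 245716 = 293155 - 245716 = 47439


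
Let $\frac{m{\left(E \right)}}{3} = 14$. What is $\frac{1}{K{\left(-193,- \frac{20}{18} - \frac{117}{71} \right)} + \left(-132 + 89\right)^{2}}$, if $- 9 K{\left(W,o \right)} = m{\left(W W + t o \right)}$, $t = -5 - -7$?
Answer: $\frac{3}{5533} \approx 0.0005422$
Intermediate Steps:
$t = 2$ ($t = -5 + 7 = 2$)
$m{\left(E \right)} = 42$ ($m{\left(E \right)} = 3 \cdot 14 = 42$)
$K{\left(W,o \right)} = - \frac{14}{3}$ ($K{\left(W,o \right)} = \left(- \frac{1}{9}\right) 42 = - \frac{14}{3}$)
$\frac{1}{K{\left(-193,- \frac{20}{18} - \frac{117}{71} \right)} + \left(-132 + 89\right)^{2}} = \frac{1}{- \frac{14}{3} + \left(-132 + 89\right)^{2}} = \frac{1}{- \frac{14}{3} + \left(-43\right)^{2}} = \frac{1}{- \frac{14}{3} + 1849} = \frac{1}{\frac{5533}{3}} = \frac{3}{5533}$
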